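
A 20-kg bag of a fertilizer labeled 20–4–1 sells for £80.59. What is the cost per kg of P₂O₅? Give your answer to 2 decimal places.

£100.74 per kg P₂O₅

P₂O₅ in bag = 20 × 4% = 0.8 kg.
Cost per kg P₂O₅ = £80.59 / 0.8 = £100.7375.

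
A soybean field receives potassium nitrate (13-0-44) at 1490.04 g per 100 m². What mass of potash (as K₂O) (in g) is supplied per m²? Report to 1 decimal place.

K₂O per 100 m² = 1490.04 × 44% = 655.618 g.
Convert to per m²: 655.618 × 0.01 = 6.55618 g.

6.6 g K₂O per sq m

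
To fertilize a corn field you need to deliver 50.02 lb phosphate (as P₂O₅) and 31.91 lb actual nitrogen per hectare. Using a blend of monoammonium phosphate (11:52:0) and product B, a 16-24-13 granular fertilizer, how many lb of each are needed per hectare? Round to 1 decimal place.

Per-hectare balance (a = monoammonium phosphate, b = product B):
P₂O₅: 0.52·a + 0.24·b = 50.02
N: 0.11·a + 0.16·b = 31.91
From row1: a = (50.02 − 0.24·b) / 0.52.
Into row2: 0.11·(50.02 − 0.24·b)/0.52 + 0.16·b = 31.91 → b = 195.264, a = 6.07042.

6.1 lb monoammonium phosphate, 195.3 lb product B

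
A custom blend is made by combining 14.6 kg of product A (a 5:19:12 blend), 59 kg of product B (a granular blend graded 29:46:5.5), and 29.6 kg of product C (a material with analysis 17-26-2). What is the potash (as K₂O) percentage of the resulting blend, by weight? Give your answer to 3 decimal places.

Total mass = 14.6 + 59 + 29.6 = 103.2 kg.
K₂O mass = 12%×14.6 + 5.5%×59 + 2%×29.6 = 5.589 kg.
% K₂O = 5.589 / 103.2 = 5.4157%.

5.416% K₂O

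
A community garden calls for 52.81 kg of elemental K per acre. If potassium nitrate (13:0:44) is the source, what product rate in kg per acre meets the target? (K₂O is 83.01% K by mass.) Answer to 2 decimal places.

144.59 kg of product per acre

As K₂O: 52.81 / 0.8301 = 63.6188 kg per acre.
Product per acre = 63.6188 / 44% = 144.588 kg.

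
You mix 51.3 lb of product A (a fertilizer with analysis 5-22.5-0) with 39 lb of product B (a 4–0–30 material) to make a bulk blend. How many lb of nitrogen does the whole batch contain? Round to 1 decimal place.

4.1 lb N

N mass = 5%×51.3 + 4%×39 = 4.125 lb.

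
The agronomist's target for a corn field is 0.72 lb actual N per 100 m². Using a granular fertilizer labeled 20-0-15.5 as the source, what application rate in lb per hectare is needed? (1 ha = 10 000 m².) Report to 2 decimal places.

Product per 100 m² = 0.72 / 20% = 3.6 lb.
Convert to per hectare: 3.6 × 100 = 360 lb.

360.00 lb of product per hectare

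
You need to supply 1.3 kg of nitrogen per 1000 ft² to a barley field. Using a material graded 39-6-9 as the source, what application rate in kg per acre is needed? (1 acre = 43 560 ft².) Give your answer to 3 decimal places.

145.200 kg of product per acre

Product per 1000 ft² = 1.3 / 39% = 3.33333 kg.
Convert to per acre: 3.33333 × 43.56 = 145.2 kg.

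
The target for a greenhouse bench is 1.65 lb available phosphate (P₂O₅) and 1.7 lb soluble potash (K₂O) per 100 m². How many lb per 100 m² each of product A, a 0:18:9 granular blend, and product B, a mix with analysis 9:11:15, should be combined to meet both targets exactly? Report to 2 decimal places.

3.54 lb product A, 9.21 lb product B

Let a = lb of product A, b = lb of product B (per 100 m²).
P₂O₅: 0.18·a + 0.11·b = 1.65
K₂O: 0.09·a + 0.15·b = 1.7
Solving simultaneously: a = 3.53801, b = 9.21053.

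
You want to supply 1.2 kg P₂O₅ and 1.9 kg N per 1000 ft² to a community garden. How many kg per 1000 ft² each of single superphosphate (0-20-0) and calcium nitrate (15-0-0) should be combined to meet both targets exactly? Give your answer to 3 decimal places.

6.000 kg single superphosphate, 12.667 kg calcium nitrate

With a, b = kg per 1000 ft² of single superphosphate and calcium nitrate:
P₂O₅: 0.2·a + 0·b = 1.2
N: 0·a + 0.15·b = 1.9
Solving simultaneously: a = 6, b = 12.6667.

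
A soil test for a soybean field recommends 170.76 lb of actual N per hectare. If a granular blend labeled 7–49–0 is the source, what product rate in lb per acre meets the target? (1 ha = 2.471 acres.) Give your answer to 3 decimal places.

Product per hectare = 170.76 / 7% = 2439.43 lb.
Convert to per acre: 2439.43 × 0.404694 = 987.2232 lb.

987.223 lb of product per acre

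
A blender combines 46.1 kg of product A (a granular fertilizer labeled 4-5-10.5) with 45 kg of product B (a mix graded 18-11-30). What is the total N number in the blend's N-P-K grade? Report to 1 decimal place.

Total mass = 46.1 + 45 = 91.1 kg.
N mass = 4%×46.1 + 18%×45 = 9.944 kg.
% N = 9.944 / 91.1 = 10.9155%.

10.9% N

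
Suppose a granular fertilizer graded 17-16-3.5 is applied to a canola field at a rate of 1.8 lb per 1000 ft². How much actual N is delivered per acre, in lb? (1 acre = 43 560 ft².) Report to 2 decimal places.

nitrogen per 1000 ft² = 1.8 × 17% = 0.306 lb.
Convert to per acre: 0.306 × 43.56 = 13.3294 lb.

13.33 lb N per acre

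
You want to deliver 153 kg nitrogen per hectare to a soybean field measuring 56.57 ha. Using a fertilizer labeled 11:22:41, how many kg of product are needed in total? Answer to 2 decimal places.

Product per hectare = 153 / 11% = 1390.91 kg.
Total product = 1390.91 × 56.57 = 78683.727 kg.

78683.73 kg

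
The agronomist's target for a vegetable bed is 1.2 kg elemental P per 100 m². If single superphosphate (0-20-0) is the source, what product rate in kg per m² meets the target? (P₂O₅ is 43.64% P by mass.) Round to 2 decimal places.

As P₂O₅: 1.2 / 0.4364 = 2.74977 kg per 100 m².
Product per 100 m² = 2.74977 / 20% = 13.7489 kg.
Convert to per m²: 13.7489 × 0.01 = 0.137489 kg.

0.14 kg of product per sq m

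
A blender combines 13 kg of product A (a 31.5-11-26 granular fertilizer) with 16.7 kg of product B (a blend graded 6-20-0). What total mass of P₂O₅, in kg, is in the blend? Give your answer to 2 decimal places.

4.77 kg P₂O₅

P₂O₅ mass = 11%×13 + 20%×16.7 = 4.77 kg.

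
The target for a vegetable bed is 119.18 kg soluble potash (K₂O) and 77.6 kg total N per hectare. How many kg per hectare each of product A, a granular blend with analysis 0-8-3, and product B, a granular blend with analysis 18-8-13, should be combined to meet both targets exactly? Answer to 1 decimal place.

Per-hectare balance (a = product A, b = product B):
K₂O: 0.03·a + 0.13·b = 119.18
N: 0·a + 0.18·b = 77.6
Solving simultaneously: a = 2104.52, b = 431.111.

2104.5 kg product A, 431.1 kg product B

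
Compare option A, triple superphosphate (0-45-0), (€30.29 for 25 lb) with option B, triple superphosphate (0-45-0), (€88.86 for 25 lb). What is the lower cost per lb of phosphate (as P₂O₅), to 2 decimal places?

option A: P₂O₅ per bag = 25 × 45% = 11.25 lb; cost = 30.29 / 11.25 = €2.6924/lb P₂O₅.
option B: P₂O₅ per bag = 25 × 45% = 11.25 lb; cost = 88.86 / 11.25 = €7.8987/lb P₂O₅.
option A is cheaper.

€2.69 per lb P₂O₅ (option A)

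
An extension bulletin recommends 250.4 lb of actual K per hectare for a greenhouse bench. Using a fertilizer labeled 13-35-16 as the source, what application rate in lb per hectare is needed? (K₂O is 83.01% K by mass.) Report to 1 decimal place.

As K₂O: 250.4 / 0.8301 = 301.65 lb per hectare.
Product per hectare = 301.65 / 16% = 1885.32 lb.

1885.3 lb of product per hectare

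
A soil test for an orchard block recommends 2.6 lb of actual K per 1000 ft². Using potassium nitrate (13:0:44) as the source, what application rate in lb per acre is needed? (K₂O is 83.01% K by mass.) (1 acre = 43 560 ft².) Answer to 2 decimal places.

310.08 lb of product per acre

As K₂O: 2.6 / 0.8301 = 3.13215 lb per 1000 ft².
Product per 1000 ft² = 3.13215 / 44% = 7.11853 lb.
Convert to per acre: 7.11853 × 43.56 = 310.083 lb.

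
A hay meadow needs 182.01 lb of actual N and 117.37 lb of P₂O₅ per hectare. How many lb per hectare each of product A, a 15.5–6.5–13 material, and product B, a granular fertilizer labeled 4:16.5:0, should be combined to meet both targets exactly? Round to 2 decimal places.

With a, b = lb per hectare of product A and product B:
N: 0.155·a + 0.04·b = 182.01
P₂O₅: 0.065·a + 0.165·b = 117.37
From row1: a = (182.01 − 0.04·b) / 0.155.
Into row2: 0.065·(182.01 − 0.04·b)/0.155 + 0.165·b = 117.37 → b = 276.897, a = 1102.801.

1102.80 lb product A, 276.90 lb product B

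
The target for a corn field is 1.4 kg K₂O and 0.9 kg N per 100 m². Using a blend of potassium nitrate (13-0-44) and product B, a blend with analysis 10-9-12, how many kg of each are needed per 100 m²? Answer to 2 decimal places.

Let a = kg of potassium nitrate, b = kg of product B (per 100 m²).
K₂O: 0.44·a + 0.12·b = 1.4
N: 0.13·a + 0.1·b = 0.9
From row1: a = (1.4 − 0.12·b) / 0.44.
Into row2: 0.13·(1.4 − 0.12·b)/0.44 + 0.1·b = 0.9 → b = 7.53521, a = 1.12676.

1.13 kg potassium nitrate, 7.54 kg product B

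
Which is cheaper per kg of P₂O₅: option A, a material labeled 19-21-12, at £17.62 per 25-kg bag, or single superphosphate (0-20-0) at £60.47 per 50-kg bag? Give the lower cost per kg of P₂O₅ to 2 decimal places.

£3.36 per kg P₂O₅ (option A)

option A: P₂O₅ per bag = 25 × 21% = 5.25 kg; cost = 17.62 / 5.25 = £3.3562/kg P₂O₅.
single superphosphate: P₂O₅ per bag = 50 × 20% = 10 kg; cost = 60.47 / 10 = £6.0470/kg P₂O₅.
option A is cheaper.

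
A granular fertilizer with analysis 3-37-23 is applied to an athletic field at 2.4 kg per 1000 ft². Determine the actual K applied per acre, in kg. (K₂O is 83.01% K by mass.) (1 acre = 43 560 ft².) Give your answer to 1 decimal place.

K₂O per 1000 ft² = 2.4 × 23% = 0.552 kg.
Elemental K = 0.552 × 0.8301 = 0.458215 kg per 1000 ft².
Convert to per acre: 0.458215 × 43.56 = 19.9599 kg.

20.0 kg K per acre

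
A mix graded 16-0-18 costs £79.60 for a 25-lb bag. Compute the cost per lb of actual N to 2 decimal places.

N in bag = 25 × 16% = 4 lb.
Cost per lb N = £79.60 / 4 = £19.9000.

£19.90 per lb N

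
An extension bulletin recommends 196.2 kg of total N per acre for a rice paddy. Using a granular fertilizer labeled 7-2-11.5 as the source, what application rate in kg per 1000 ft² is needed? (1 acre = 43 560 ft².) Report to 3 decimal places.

64.345 kg of product per thousand sq ft

Product per acre = 196.2 / 7% = 2802.86 kg.
Convert to per 1000 ft²: 2802.86 × 0.0229568 = 64.3447 kg.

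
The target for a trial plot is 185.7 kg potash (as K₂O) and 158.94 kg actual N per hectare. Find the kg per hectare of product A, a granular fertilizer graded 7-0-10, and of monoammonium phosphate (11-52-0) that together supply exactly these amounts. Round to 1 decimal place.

Let a = kg of product A, b = kg of monoammonium phosphate (per hectare).
K₂O: 0.1·a + 0·b = 185.7
N: 0.07·a + 0.11·b = 158.94
Eliminate b: (row1) − 0/0.11·(row2) → 0.1·a = 185.7, so a = 1857.
Then b = (158.94 − 0.07·1857) / 0.11 = 263.182.

1857.0 kg product A, 263.2 kg monoammonium phosphate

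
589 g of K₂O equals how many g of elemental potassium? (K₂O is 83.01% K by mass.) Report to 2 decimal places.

488.93 g K

K = 589 × 0.8301 = 488.929 g.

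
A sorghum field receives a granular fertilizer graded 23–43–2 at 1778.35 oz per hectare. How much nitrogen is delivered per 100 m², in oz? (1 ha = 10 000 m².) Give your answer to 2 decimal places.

nitrogen per hectare = 1778.35 × 23% = 409.02 oz.
Convert to per 100 m²: 409.02 × 0.01 = 4.09021 oz.

4.09 oz N per hundred sq m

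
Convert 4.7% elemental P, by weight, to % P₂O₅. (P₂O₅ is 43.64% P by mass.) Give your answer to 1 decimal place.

%P₂O₅ = 4.7 / 0.4364 = 10.7699%.

10.8% P₂O₅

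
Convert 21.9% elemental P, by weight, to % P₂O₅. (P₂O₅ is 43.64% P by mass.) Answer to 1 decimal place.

50.2% P₂O₅

%P₂O₅ = 21.9 / 0.4364 = 50.1833%.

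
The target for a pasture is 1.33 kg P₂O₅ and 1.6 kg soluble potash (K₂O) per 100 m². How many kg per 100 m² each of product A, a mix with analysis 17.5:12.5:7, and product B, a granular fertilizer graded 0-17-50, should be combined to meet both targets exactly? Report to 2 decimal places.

7.77 kg product A, 2.11 kg product B

Let a = kg of product A, b = kg of product B (per 100 m²).
P₂O₅: 0.125·a + 0.17·b = 1.33
K₂O: 0.07·a + 0.5·b = 1.6
Eliminate b: (row1) − 0.17/0.5·(row2) → 0.1012·a = 0.786, so a = 7.7668.
Then b = (1.6 − 0.07·7.7668) / 0.5 = 2.11265.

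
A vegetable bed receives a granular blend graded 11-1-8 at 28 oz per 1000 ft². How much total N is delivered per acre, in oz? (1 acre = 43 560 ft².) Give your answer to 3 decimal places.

nitrogen per 1000 ft² = 28 × 11% = 3.08 oz.
Convert to per acre: 3.08 × 43.56 = 134.1648 oz.

134.165 oz N per acre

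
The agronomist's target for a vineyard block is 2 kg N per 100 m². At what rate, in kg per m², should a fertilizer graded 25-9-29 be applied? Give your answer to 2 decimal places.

Product per 100 m² = 2 / 25% = 8 kg.
Convert to per m²: 8 × 0.01 = 0.08 kg.

0.08 kg of product per sq m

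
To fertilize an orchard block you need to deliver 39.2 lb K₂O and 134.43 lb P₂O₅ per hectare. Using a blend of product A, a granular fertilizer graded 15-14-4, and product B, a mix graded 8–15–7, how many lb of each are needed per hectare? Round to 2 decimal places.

928.97 lb product A, 29.16 lb product B

Let a = lb of product A, b = lb of product B (per hectare).
K₂O: 0.04·a + 0.07·b = 39.2
P₂O₅: 0.14·a + 0.15·b = 134.43
Solving simultaneously: a = 928.974, b = 29.1579.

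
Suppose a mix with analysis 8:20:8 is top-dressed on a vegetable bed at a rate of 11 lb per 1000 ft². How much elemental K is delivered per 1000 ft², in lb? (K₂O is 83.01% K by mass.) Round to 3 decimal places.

K₂O per 1000 ft² = 11 × 8% = 0.88 lb.
Elemental K = 0.88 × 0.8301 = 0.730488 lb per 1000 ft².

0.730 lb K per thousand sq ft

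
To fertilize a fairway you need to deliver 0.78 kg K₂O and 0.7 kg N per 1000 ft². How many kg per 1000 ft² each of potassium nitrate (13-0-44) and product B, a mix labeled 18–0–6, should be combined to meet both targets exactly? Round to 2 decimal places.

1.38 kg potassium nitrate, 2.89 kg product B

With a, b = kg per 1000 ft² of potassium nitrate and product B:
K₂O: 0.44·a + 0.06·b = 0.78
N: 0.13·a + 0.18·b = 0.7
Eliminate b: (row1) − 0.06/0.18·(row2) → 0.396667·a = 0.546667, so a = 1.37815.
Then b = (0.7 − 0.13·1.37815) / 0.18 = 2.89356.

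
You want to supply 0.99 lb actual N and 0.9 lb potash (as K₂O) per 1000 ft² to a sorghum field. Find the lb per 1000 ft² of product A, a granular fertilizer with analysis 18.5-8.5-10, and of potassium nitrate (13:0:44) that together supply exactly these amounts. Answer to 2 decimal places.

4.66 lb product A, 0.99 lb potassium nitrate

Let a = lb of product A, b = lb of potassium nitrate (per 1000 ft²).
N: 0.185·a + 0.13·b = 0.99
K₂O: 0.1·a + 0.44·b = 0.9
Eliminate a: (row1) − 0.185/0.1·(row2) → -0.684·b = -0.675, so b = 0.986842.
Back-substitute: a = (0.99 − 0.13·0.986842) / 0.185 = 4.65789.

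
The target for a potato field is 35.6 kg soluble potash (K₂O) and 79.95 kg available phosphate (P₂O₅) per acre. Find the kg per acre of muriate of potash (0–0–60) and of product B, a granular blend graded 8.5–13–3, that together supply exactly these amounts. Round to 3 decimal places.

28.583 kg muriate of potash, 615.000 kg product B

Per-acre balance (a = muriate of potash, b = product B):
K₂O: 0.6·a + 0.03·b = 35.6
P₂O₅: 0·a + 0.13·b = 79.95
Solving simultaneously: a = 28.5833, b = 615.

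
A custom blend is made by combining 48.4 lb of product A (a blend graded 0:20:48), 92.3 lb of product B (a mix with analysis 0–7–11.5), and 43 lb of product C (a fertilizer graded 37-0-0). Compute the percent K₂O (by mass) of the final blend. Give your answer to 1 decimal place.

18.4% K₂O

Total mass = 48.4 + 92.3 + 43 = 183.7 lb.
K₂O mass = 48%×48.4 + 11.5%×92.3 + 0%×43 = 33.8465 lb.
% K₂O = 33.8465 / 183.7 = 18.4249%.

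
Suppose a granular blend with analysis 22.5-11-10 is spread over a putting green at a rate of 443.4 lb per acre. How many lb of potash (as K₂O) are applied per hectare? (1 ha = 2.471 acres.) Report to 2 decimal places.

109.56 lb K₂O per hectare

K₂O per acre = 443.4 × 10% = 44.34 lb.
Convert to per hectare: 44.34 × 2.471 = 109.564 lb.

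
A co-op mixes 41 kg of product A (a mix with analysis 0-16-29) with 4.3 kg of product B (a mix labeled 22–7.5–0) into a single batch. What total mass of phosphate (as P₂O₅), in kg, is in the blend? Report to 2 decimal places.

6.88 kg P₂O₅

P₂O₅ mass = 16%×41 + 7.5%×4.3 = 6.8825 kg.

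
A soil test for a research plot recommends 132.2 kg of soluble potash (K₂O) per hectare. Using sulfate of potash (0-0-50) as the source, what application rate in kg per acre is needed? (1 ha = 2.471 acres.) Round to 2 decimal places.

Product per hectare = 132.2 / 50% = 264.4 kg.
Convert to per acre: 264.4 × 0.404694 = 107.001 kg.

107.00 kg of product per acre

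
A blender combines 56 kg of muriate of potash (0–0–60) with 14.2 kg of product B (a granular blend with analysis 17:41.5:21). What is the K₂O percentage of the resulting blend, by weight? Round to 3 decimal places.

52.111% K₂O

Total mass = 56 + 14.2 = 70.2 kg.
K₂O mass = 60%×56 + 21%×14.2 = 36.582 kg.
% K₂O = 36.582 / 70.2 = 52.1111%.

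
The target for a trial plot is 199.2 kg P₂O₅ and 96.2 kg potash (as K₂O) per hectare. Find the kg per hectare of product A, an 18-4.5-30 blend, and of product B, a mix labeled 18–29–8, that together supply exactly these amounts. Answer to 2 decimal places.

Let a = kg of product A, b = kg of product B (per hectare).
P₂O₅: 0.045·a + 0.29·b = 199.2
K₂O: 0.3·a + 0.08·b = 96.2
Solving simultaneously: a = 143.429, b = 664.6403.

143.43 kg product A, 664.64 kg product B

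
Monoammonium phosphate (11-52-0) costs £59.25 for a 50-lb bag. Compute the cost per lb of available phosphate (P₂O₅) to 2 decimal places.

£2.28 per lb P₂O₅

P₂O₅ in bag = 50 × 52% = 26 lb.
Cost per lb P₂O₅ = £59.25 / 26 = £2.2788.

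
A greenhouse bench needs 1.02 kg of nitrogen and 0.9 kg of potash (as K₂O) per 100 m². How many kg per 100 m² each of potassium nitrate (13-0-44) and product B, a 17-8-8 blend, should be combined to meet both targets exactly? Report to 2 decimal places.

1.11 kg potassium nitrate, 5.15 kg product B

Per-100 m² balance (a = potassium nitrate, b = product B):
N: 0.13·a + 0.17·b = 1.02
K₂O: 0.44·a + 0.08·b = 0.9
From row1: a = (1.02 − 0.17·b) / 0.13.
Into row2: 0.44·(1.02 − 0.17·b)/0.13 + 0.08·b = 0.9 → b = 5.15217, a = 1.1087.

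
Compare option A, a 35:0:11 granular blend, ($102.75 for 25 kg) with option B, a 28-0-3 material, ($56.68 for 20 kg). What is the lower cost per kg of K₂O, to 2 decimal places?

$37.36 per kg K₂O (option A)

option A: K₂O per bag = 25 × 11% = 2.75 kg; cost = 102.75 / 2.75 = $37.3636/kg K₂O.
option B: K₂O per bag = 20 × 3% = 0.6 kg; cost = 56.68 / 0.6 = $94.4667/kg K₂O.
option A is cheaper.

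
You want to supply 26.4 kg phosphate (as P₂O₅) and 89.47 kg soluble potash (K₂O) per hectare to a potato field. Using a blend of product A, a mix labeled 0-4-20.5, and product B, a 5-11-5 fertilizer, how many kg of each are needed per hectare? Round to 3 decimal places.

Per-hectare balance (a = product A, b = product B):
P₂O₅: 0.04·a + 0.11·b = 26.4
K₂O: 0.205·a + 0.05·b = 89.47
From row1: a = (26.4 − 0.11·b) / 0.04.
Into row2: 0.205·(26.4 − 0.11·b)/0.04 + 0.05·b = 89.47 → b = 89.2068, a = 414.6813.

414.681 kg product A, 89.207 kg product B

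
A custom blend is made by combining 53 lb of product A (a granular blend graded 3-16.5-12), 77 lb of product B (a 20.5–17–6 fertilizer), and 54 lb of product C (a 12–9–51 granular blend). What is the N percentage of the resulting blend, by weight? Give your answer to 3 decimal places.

12.965% N

Total mass = 53 + 77 + 54 = 184 lb.
N mass = 3%×53 + 20.5%×77 + 12%×54 = 23.855 lb.
% N = 23.855 / 184 = 12.9647%.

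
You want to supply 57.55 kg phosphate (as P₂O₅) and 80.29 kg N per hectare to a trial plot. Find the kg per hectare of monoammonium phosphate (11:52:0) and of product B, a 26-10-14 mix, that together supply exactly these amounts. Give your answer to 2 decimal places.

55.83 kg monoammonium phosphate, 285.19 kg product B

Per-hectare balance (a = monoammonium phosphate, b = product B):
P₂O₅: 0.52·a + 0.1·b = 57.55
N: 0.11·a + 0.26·b = 80.29
Solving simultaneously: a = 55.8293, b = 285.188.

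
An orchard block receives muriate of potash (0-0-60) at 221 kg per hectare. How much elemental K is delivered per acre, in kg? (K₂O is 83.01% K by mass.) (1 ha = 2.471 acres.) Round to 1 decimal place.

K₂O per hectare = 221 × 60% = 132.6 kg.
Elemental K = 132.6 × 0.8301 = 110.071 kg per hectare.
Convert to per acre: 110.071 × 0.404694 = 44.5452 kg.

44.5 kg K per acre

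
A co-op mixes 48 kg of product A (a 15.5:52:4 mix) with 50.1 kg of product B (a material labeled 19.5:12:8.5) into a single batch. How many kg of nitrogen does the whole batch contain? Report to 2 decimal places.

17.21 kg N

N mass = 15.5%×48 + 19.5%×50.1 = 17.2095 kg.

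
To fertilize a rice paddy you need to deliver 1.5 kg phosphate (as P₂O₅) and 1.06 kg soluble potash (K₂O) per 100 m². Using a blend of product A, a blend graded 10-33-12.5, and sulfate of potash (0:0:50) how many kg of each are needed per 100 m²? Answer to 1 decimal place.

4.5 kg product A, 1.0 kg sulfate of potash

Let a = kg of product A, b = kg of sulfate of potash (per 100 m²).
P₂O₅: 0.33·a + 0·b = 1.5
K₂O: 0.125·a + 0.5·b = 1.06
Solving simultaneously: a = 4.54545, b = 0.983636.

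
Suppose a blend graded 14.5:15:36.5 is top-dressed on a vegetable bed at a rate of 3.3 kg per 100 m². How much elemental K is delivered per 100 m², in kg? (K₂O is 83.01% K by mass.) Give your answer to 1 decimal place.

K₂O per 100 m² = 3.3 × 36.5% = 1.2045 kg.
Elemental K = 1.2045 × 0.8301 = 0.999855 kg per 100 m².

1.0 kg K per hundred sq m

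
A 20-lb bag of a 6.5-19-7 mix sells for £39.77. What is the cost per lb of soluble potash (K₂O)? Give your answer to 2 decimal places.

K₂O in bag = 20 × 7% = 1.4 lb.
Cost per lb K₂O = £39.77 / 1.4 = £28.4071.

£28.41 per lb K₂O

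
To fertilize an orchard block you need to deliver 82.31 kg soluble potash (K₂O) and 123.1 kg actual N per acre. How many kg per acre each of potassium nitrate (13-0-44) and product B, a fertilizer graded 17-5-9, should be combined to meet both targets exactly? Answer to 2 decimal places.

46.18 kg potassium nitrate, 688.81 kg product B

With a, b = kg per acre of potassium nitrate and product B:
K₂O: 0.44·a + 0.09·b = 82.31
N: 0.13·a + 0.17·b = 123.1
Eliminate a: (row1) − 0.44/0.13·(row2) → -0.485385·b = -334.336, so b = 688.807.
Back-substitute: a = (82.31 − 0.09·688.807) / 0.44 = 46.1759.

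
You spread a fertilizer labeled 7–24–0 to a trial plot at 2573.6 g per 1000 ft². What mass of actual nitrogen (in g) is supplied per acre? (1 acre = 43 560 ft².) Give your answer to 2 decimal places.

nitrogen per 1000 ft² = 2573.6 × 7% = 180.152 g.
Convert to per acre: 180.152 × 43.56 = 7847.421 g.

7847.42 g N per acre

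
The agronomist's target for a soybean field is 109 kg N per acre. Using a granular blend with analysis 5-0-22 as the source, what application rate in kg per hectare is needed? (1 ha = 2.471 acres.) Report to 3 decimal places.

Product per acre = 109 / 5% = 2180 kg.
Convert to per hectare: 2180 × 2.471 = 5386.78 kg.

5386.780 kg of product per hectare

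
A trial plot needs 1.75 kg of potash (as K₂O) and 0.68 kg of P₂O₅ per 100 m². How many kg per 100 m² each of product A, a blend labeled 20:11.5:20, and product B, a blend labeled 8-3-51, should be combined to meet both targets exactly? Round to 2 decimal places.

Per-100 m² balance (a = product A, b = product B):
K₂O: 0.2·a + 0.51·b = 1.75
P₂O₅: 0.115·a + 0.03·b = 0.68
Eliminate b: (row1) − 0.51/0.03·(row2) → -1.755·a = -9.81, so a = 5.58974.
Then b = (0.68 − 0.115·5.58974) / 0.03 = 1.23932.

5.59 kg product A, 1.24 kg product B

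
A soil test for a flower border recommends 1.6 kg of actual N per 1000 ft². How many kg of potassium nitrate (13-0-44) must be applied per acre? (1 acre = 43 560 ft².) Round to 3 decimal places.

536.123 kg of product per acre

Product per 1000 ft² = 1.6 / 13% = 12.3077 kg.
Convert to per acre: 12.3077 × 43.56 = 536.1231 kg.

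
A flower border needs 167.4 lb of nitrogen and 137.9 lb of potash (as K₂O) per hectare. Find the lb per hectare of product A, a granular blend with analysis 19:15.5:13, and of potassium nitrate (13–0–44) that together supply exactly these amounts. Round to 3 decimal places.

835.517 lb product A, 66.552 lb potassium nitrate

With a, b = lb per hectare of product A and potassium nitrate:
N: 0.19·a + 0.13·b = 167.4
K₂O: 0.13·a + 0.44·b = 137.9
Solving simultaneously: a = 835.5172, b = 66.5517.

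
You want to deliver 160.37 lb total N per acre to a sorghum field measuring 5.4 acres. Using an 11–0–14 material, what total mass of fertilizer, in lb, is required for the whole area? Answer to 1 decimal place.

Product per acre = 160.37 / 11% = 1457.91 lb.
Total product = 1457.91 × 5.4 = 7872.71 lb.

7872.7 lb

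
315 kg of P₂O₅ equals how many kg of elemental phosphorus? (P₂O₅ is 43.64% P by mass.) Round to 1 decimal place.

P = 315 × 0.4364 = 137.466 kg.

137.5 kg P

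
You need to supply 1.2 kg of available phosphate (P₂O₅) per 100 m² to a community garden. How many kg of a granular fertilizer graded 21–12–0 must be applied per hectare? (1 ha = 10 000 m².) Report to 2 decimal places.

1000.00 kg of product per hectare

Product per 100 m² = 1.2 / 12% = 10 kg.
Convert to per hectare: 10 × 100 = 1000 kg.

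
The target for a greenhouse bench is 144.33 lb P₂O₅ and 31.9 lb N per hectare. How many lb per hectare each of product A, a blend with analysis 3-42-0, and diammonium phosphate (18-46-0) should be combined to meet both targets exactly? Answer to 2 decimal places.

182.94 lb product A, 146.73 lb diammonium phosphate

Per-hectare balance (a = product A, b = diammonium phosphate):
P₂O₅: 0.42·a + 0.46·b = 144.33
N: 0.03·a + 0.18·b = 31.9
Solving simultaneously: a = 182.935, b = 146.733.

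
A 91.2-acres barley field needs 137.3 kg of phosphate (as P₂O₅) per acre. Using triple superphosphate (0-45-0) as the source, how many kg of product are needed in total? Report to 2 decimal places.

27826.13 kg

Product per acre = 137.3 / 45% = 305.111 kg.
Total product = 305.111 × 91.2 = 27826.133 kg.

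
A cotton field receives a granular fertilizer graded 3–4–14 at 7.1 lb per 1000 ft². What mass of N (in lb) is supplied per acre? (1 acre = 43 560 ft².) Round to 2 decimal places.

9.28 lb N per acre

nitrogen per 1000 ft² = 7.1 × 3% = 0.213 lb.
Convert to per acre: 0.213 × 43.56 = 9.27828 lb.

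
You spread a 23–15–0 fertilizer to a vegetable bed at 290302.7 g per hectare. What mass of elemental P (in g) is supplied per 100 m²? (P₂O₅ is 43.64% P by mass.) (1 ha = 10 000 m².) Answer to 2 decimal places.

190.03 g P per hundred sq m

P₂O₅ per hectare = 290302.7 × 15% = 43545.4 g.
Elemental P = 43545.4 × 0.4364 = 19003.2 g per hectare.
Convert to per 100 m²: 19003.2 × 0.01 = 190.032 g.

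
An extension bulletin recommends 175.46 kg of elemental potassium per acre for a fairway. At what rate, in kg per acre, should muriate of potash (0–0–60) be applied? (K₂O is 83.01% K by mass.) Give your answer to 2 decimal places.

352.29 kg of product per acre

As K₂O: 175.46 / 0.8301 = 211.372 kg per acre.
Product per acre = 211.372 / 60% = 352.287 kg.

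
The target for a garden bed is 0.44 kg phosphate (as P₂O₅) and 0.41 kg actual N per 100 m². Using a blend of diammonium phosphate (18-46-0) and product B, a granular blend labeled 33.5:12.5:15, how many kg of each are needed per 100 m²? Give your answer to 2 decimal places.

With a, b = kg per 100 m² of diammonium phosphate and product B:
P₂O₅: 0.46·a + 0.125·b = 0.44
N: 0.18·a + 0.335·b = 0.41
From row1: a = (0.44 − 0.125·b) / 0.46.
Into row2: 0.18·(0.44 − 0.125·b)/0.46 + 0.335·b = 0.41 → b = 0.831307, a = 0.730623.

0.73 kg diammonium phosphate, 0.83 kg product B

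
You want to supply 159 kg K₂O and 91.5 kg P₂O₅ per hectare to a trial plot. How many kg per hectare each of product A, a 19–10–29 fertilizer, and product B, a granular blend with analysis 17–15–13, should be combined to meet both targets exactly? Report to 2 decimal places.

391.97 kg product A, 348.69 kg product B

Per-hectare balance (a = product A, b = product B):
K₂O: 0.29·a + 0.13·b = 159
P₂O₅: 0.1·a + 0.15·b = 91.5
Solving simultaneously: a = 391.967, b = 348.689.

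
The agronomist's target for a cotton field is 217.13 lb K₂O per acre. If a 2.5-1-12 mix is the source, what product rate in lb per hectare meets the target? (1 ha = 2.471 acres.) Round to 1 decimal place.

Product per acre = 217.13 / 12% = 1809.42 lb.
Convert to per hectare: 1809.42 × 2.471 = 4471.07 lb.

4471.1 lb of product per hectare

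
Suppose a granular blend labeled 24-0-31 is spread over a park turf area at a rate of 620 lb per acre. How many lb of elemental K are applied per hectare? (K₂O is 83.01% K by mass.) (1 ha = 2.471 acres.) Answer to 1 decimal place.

K₂O per acre = 620 × 31% = 192.2 lb.
Elemental K = 192.2 × 0.8301 = 159.545 lb per acre.
Convert to per hectare: 159.545 × 2.471 = 394.236 lb.

394.2 lb K per hectare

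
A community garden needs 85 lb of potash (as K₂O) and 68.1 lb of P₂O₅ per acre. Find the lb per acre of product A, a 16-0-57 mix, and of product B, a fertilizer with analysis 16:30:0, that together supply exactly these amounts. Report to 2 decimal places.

149.12 lb product A, 227.00 lb product B

Per-acre balance (a = product A, b = product B):
K₂O: 0.57·a + 0·b = 85
P₂O₅: 0·a + 0.3·b = 68.1
Solving simultaneously: a = 149.123, b = 227.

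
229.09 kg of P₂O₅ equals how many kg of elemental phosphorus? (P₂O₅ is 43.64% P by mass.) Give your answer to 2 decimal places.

P = 229.09 × 0.4364 = 99.9749 kg.

99.97 kg P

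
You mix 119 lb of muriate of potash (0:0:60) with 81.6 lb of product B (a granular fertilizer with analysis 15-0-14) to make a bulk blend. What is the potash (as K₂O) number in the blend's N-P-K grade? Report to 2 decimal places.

Total mass = 119 + 81.6 = 200.6 lb.
K₂O mass = 60%×119 + 14%×81.6 = 82.824 lb.
% K₂O = 82.824 / 200.6 = 41.2881%.

41.29% K₂O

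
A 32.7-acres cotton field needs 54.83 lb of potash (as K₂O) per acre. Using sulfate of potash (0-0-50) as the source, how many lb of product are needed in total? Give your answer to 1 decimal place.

3585.9 lb

Product per acre = 54.83 / 50% = 109.66 lb.
Total product = 109.66 × 32.7 = 3585.88 lb.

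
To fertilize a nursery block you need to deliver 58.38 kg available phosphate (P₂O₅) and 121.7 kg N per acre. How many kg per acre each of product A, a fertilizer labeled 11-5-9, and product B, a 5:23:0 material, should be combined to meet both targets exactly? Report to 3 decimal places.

Let a = kg of product A, b = kg of product B (per acre).
P₂O₅: 0.05·a + 0.23·b = 58.38
N: 0.11·a + 0.05·b = 121.7
Eliminate a: (row1) − 0.05/0.11·(row2) → 0.207273·b = 3.06182, so b = 14.7719.
Back-substitute: a = (58.38 − 0.23·14.7719) / 0.05 = 1099.6491.

1099.649 kg product A, 14.772 kg product B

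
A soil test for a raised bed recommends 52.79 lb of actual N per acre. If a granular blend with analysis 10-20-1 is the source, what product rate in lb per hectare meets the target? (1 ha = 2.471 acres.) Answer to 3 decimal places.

1304.441 lb of product per hectare

Product per acre = 52.79 / 10% = 527.9 lb.
Convert to per hectare: 527.9 × 2.471 = 1304.4409 lb.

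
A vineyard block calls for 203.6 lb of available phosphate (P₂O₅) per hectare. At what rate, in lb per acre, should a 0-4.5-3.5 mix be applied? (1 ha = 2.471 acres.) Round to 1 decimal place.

1831.0 lb of product per acre

Product per hectare = 203.6 / 4.5% = 4524.44 lb.
Convert to per acre: 4524.44 × 0.404694 = 1831.02 lb.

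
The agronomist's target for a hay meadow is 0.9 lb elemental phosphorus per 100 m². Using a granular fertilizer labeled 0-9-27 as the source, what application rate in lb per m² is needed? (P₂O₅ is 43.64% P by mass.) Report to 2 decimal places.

0.23 lb of product per sq m

As P₂O₅: 0.9 / 0.4364 = 2.06233 lb per 100 m².
Product per 100 m² = 2.06233 / 9% = 22.9148 lb.
Convert to per m²: 22.9148 × 0.01 = 0.229148 lb.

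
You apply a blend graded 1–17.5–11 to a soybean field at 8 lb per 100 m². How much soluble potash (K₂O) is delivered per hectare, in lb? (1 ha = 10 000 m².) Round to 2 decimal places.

88.00 lb K₂O per hectare

K₂O per 100 m² = 8 × 11% = 0.88 lb.
Convert to per hectare: 0.88 × 100 = 88 lb.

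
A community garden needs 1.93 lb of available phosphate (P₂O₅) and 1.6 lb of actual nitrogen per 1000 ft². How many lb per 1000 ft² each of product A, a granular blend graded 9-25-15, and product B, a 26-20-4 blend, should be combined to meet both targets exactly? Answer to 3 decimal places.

3.868 lb product A, 4.815 lb product B

Let a = lb of product A, b = lb of product B (per 1000 ft²).
P₂O₅: 0.25·a + 0.2·b = 1.93
N: 0.09·a + 0.26·b = 1.6
Eliminate b: (row1) − 0.2/0.26·(row2) → 0.180769·a = 0.699231, so a = 3.86809.
Then b = (1.6 − 0.09·3.86809) / 0.26 = 4.81489.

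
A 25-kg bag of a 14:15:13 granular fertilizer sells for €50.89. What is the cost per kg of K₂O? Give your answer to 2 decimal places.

€15.66 per kg K₂O

K₂O in bag = 25 × 13% = 3.25 kg.
Cost per kg K₂O = €50.89 / 3.25 = €15.6585.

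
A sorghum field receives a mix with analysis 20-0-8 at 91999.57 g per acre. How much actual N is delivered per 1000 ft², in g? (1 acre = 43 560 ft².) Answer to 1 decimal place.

nitrogen per acre = 91999.57 × 20% = 18399.9 g.
Convert to per 1000 ft²: 18399.9 × 0.0229568 = 422.404 g.

422.4 g N per thousand sq ft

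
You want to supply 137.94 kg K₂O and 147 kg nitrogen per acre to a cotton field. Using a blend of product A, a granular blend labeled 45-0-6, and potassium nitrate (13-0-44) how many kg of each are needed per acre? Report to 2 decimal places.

Per-acre balance (a = product A, b = potassium nitrate):
K₂O: 0.06·a + 0.44·b = 137.94
N: 0.45·a + 0.13·b = 147
Eliminate a: (row1) − 0.06/0.45·(row2) → 0.422667·b = 118.34, so b = 279.984.
Back-substitute: a = (137.94 − 0.44·279.984) / 0.06 = 245.782.

245.78 kg product A, 279.98 kg potassium nitrate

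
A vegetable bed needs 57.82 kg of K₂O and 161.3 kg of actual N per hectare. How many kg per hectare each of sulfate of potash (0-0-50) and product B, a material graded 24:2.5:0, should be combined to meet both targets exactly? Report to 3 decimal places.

Per-hectare balance (a = sulfate of potash, b = product B):
K₂O: 0.5·a + 0·b = 57.82
N: 0·a + 0.24·b = 161.3
Solving simultaneously: a = 115.64, b = 672.0833.

115.640 kg sulfate of potash, 672.083 kg product B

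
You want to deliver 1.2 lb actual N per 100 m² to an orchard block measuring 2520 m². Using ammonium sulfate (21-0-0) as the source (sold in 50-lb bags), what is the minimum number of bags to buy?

Product per 100 m² = 1.2 / 21% = 5.71429 lb.
Total product = 5.71429 × 2520 / 100 = 144 lb.
Bags = ⌈144 / 50⌉ = 3.

3 bags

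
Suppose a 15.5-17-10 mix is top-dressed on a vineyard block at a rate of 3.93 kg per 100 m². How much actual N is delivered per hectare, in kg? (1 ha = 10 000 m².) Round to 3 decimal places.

nitrogen per 100 m² = 3.93 × 15.5% = 0.60915 kg.
Convert to per hectare: 0.60915 × 100 = 60.915 kg.

60.915 kg N per hectare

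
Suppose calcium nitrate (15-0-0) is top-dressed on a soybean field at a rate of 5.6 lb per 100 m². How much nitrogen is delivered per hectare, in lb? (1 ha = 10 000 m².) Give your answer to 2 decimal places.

84.00 lb N per hectare

nitrogen per 100 m² = 5.6 × 15% = 0.84 lb.
Convert to per hectare: 0.84 × 100 = 84 lb.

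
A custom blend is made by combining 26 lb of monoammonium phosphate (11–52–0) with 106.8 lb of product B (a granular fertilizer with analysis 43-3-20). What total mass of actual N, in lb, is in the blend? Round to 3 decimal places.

48.784 lb N

N mass = 11%×26 + 43%×106.8 = 48.784 lb.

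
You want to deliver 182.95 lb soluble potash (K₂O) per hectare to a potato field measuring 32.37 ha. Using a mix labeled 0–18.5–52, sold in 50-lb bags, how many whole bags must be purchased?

Product per hectare = 182.95 / 52% = 351.827 lb.
Total product = 351.827 × 32.37 = 11388.6 lb.
Bags = ⌈11388.6 / 50⌉ = 228.

228 bags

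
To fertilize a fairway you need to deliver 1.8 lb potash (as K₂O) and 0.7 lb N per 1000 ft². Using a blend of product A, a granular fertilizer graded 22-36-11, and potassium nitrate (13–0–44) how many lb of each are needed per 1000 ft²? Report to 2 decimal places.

With a, b = lb per 1000 ft² of product A and potassium nitrate:
K₂O: 0.11·a + 0.44·b = 1.8
N: 0.22·a + 0.13·b = 0.7
Eliminate a: (row1) − 0.11/0.22·(row2) → 0.375·b = 1.45, so b = 3.86667.
Back-substitute: a = (1.8 − 0.44·3.86667) / 0.11 = 0.89697.

0.90 lb product A, 3.87 lb potassium nitrate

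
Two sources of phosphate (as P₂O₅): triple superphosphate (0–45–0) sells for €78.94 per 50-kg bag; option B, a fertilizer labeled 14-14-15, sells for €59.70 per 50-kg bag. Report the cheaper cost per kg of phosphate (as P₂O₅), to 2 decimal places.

triple superphosphate: P₂O₅ per bag = 50 × 45% = 22.5 kg; cost = 78.94 / 22.5 = €3.5084/kg P₂O₅.
option B: P₂O₅ per bag = 50 × 14% = 7 kg; cost = 59.70 / 7 = €8.5286/kg P₂O₅.
triple superphosphate is cheaper.

€3.51 per kg P₂O₅ (triple superphosphate)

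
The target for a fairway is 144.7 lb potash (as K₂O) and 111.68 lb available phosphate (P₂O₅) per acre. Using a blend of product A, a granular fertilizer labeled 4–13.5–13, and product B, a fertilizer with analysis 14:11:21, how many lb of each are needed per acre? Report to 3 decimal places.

536.356 lb product A, 357.018 lb product B

Let a = lb of product A, b = lb of product B (per acre).
K₂O: 0.13·a + 0.21·b = 144.7
P₂O₅: 0.135·a + 0.11·b = 111.68
Solving simultaneously: a = 536.3559, b = 357.0178.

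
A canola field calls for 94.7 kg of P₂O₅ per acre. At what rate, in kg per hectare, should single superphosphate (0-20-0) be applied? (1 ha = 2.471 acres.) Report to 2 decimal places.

Product per acre = 94.7 / 20% = 473.5 kg.
Convert to per hectare: 473.5 × 2.471 = 1170.019 kg.

1170.02 kg of product per hectare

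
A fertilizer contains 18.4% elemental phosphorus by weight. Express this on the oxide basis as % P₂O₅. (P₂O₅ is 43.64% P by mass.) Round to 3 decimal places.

42.163% P₂O₅

%P₂O₅ = 18.4 / 0.4364 = 42.1632%.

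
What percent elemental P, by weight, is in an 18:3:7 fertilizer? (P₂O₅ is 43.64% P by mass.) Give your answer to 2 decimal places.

1.31% P

%P = 3 × 0.4364 = 1.3092%.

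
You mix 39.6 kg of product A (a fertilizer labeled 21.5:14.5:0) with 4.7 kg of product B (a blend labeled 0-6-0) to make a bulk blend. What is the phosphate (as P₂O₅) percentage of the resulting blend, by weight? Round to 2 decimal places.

Total mass = 39.6 + 4.7 = 44.3 kg.
P₂O₅ mass = 14.5%×39.6 + 6%×4.7 = 6.024 kg.
% P₂O₅ = 6.024 / 44.3 = 13.5982%.

13.60% P₂O₅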